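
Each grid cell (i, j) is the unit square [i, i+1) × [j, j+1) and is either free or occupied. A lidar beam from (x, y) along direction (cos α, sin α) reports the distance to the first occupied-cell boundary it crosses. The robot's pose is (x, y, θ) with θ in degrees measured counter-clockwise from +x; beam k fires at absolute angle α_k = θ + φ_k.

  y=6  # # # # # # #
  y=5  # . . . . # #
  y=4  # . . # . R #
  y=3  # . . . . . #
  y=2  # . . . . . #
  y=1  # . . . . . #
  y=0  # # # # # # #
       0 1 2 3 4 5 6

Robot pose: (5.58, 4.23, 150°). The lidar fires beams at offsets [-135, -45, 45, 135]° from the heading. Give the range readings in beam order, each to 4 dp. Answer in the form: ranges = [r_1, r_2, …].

beam 1: φ=-135°, α=15°
  d=(0.9659,0.2588)  start (5,4)  tX=0.4348 tY=2.9751  stride 1/|dx|=1.0353 1/|dy|=3.8637
    cross x-line → (6,4), t=0.4348 (wall)
  → r_1 = 0.4348
beam 2: φ=-45°, α=105°
  d=(-0.2588,0.9659)  start (5,4)  tX=2.2409 tY=0.7972  stride 1/|dx|=3.8637 1/|dy|=1.0353
    cross y-line → (5,5), t=0.7972 (wall)
  → r_2 = 0.7972
beam 3: φ=45°, α=195°
  d=(-0.9659,-0.2588)  start (5,4)  tX=0.6005 tY=0.8887  stride 1/|dx|=1.0353 1/|dy|=3.8637
    cross x-line → (4,4), t=0.6005
    cross y-line → (4,3), t=0.8887
    cross x-line → (3,3), t=1.6357
    cross x-line → (2,3), t=2.6710
    cross x-line → (1,3), t=3.7063
    cross x-line → (0,3), t=4.7416 (wall)
  → r_3 = 4.7416
beam 4: φ=135°, α=285°
  d=(0.2588,-0.9659)  start (5,4)  tX=1.6228 tY=0.2381  stride 1/|dx|=3.8637 1/|dy|=1.0353
    cross y-line → (5,3), t=0.2381
    cross y-line → (5,2), t=1.2734
    cross x-line → (6,2), t=1.6228 (wall)
  → r_4 = 1.6228

ranges = [0.4348, 0.7972, 4.7416, 1.6228]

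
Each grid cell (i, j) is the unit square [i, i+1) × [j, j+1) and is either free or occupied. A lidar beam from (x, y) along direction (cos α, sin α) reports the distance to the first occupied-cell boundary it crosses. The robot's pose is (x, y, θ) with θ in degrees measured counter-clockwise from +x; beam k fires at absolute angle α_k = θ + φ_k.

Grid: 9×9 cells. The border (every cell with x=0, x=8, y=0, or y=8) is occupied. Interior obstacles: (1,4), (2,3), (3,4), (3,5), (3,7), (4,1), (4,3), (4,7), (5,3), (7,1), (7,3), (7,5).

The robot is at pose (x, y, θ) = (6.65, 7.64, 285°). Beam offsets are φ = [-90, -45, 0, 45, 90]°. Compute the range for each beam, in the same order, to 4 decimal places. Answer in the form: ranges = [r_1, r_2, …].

ranges = [1.7082, 4.2031, 1.6979, 1.5588, 1.3909]

beam 1: φ=-90°, α=195°
  direction (-0.9659, -0.2588); cell (6,7); t to first gridline: x 0.6729, y 2.4728 (then +1.0353 / +3.8637)
    (5,7) via x @ 0.6729
    (4,7) via x @ 1.7082  # hit
  → r_1 = 1.7082
beam 2: φ=-45°, α=240°
  direction (-0.5000, -0.8660); cell (6,7); t to first gridline: x 1.3000, y 0.7390 (then +2.0000 / +1.1547)
    (6,6) via y @ 0.7390
    (5,6) via x @ 1.3000
    (5,5) via y @ 1.8937
    (5,4) via y @ 3.0484
    (4,4) via x @ 3.3000
    (4,3) via y @ 4.2031  # hit
  → r_2 = 4.2031
beam 3: φ=0°, α=285°
  direction (0.2588, -0.9659); cell (6,7); t to first gridline: x 1.3523, y 0.6626 (then +3.8637 / +1.0353)
    (6,6) via y @ 0.6626
    (7,6) via x @ 1.3523
    (7,5) via y @ 1.6979  # hit
  → r_3 = 1.6979
beam 4: φ=45°, α=330°
  direction (0.8660, -0.5000); cell (6,7); t to first gridline: x 0.4041, y 1.2800 (then +1.1547 / +2.0000)
    (7,7) via x @ 0.4041
    (7,6) via y @ 1.2800
    (8,6) via x @ 1.5588  # hit
  → r_4 = 1.5588
beam 5: φ=90°, α=15°
  direction (0.9659, 0.2588); cell (6,7); t to first gridline: x 0.3623, y 1.3909 (then +1.0353 / +3.8637)
    (7,7) via x @ 0.3623
    (7,8) via y @ 1.3909  # hit
  → r_5 = 1.3909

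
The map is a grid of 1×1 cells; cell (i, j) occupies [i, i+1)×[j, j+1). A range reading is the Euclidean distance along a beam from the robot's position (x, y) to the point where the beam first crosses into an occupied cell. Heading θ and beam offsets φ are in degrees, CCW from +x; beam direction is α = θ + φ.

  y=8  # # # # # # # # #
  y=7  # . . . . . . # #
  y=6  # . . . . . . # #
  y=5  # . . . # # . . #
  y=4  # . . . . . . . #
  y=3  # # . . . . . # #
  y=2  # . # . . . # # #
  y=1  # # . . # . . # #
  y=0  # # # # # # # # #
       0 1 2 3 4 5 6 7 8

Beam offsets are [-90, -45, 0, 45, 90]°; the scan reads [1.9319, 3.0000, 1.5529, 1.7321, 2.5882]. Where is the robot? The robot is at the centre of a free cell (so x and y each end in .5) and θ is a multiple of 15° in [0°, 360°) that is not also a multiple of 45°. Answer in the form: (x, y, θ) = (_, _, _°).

(x, y, θ) = (3.5, 6.5, 75°)

Enumerate (i+0.5, j+0.5, θ) over the 37 free cells and 16 admissible headings. For each, cast all 5 beams and compare to the given ranges.
  (3.5, 2.5, 105°): beam 1 = 3.6235 ≠ 1.9319 ✗
  (6.5, 6.5, 300°): beam 1 = 1.0000 ≠ 1.9319 ✗
  (6.5, 6.5, 210°): beam 1 = 1.7321 ≠ 1.9319 ✗
  (4.5, 4.5, 240°): beam 1 = 4.0415 ≠ 1.9319 ✗
  (1.5, 4.5, 120°): beam 1 = 2.8868 ≠ 1.9319 ✗
  …
  (3.5, 6.5, 75°): r_1=1.9319, r_2=3.0000, r_3=1.5529, r_4=1.7321, r_5=2.5882 — all match ✓
Unique over the lattice → pose = (3.5, 6.5, 75°).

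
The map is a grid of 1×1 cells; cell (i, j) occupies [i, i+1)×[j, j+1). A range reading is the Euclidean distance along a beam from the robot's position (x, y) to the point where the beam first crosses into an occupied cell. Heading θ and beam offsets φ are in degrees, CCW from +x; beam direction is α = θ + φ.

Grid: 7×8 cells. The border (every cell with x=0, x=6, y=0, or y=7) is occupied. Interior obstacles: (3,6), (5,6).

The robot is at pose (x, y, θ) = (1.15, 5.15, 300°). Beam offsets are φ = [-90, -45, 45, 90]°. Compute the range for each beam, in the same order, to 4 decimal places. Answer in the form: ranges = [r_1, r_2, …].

beam 1: φ=-90°, α=210°
  direction (-0.8660, -0.5000); cell (1,5); t to first gridline: x 0.1732, y 0.3000 (then +1.1547 / +2.0000)
    (0,5) via x @ 0.1732  # hit
  → r_1 = 0.1732
beam 2: φ=-45°, α=255°
  direction (-0.2588, -0.9659); cell (1,5); t to first gridline: x 0.5796, y 0.1553 (then +3.8637 / +1.0353)
    (1,4) via y @ 0.1553
    (0,4) via x @ 0.5796  # hit
  → r_2 = 0.5796
beam 3: φ=45°, α=345°
  direction (0.9659, -0.2588); cell (1,5); t to first gridline: x 0.8800, y 0.5796 (then +1.0353 / +3.8637)
    (1,4) via y @ 0.5796
    (2,4) via x @ 0.8800
    (3,4) via x @ 1.9153
    (4,4) via x @ 2.9505
    (5,4) via x @ 3.9858
    (5,3) via y @ 4.4433
    (6,3) via x @ 5.0211  # hit
  → r_3 = 5.0211
beam 4: φ=90°, α=30°
  direction (0.8660, 0.5000); cell (1,5); t to first gridline: x 0.9815, y 1.7000 (then +1.1547 / +2.0000)
    (2,5) via x @ 0.9815
    (2,6) via y @ 1.7000
    (3,6) via x @ 2.1362  # hit
  → r_4 = 2.1362

ranges = [0.1732, 0.5796, 5.0211, 2.1362]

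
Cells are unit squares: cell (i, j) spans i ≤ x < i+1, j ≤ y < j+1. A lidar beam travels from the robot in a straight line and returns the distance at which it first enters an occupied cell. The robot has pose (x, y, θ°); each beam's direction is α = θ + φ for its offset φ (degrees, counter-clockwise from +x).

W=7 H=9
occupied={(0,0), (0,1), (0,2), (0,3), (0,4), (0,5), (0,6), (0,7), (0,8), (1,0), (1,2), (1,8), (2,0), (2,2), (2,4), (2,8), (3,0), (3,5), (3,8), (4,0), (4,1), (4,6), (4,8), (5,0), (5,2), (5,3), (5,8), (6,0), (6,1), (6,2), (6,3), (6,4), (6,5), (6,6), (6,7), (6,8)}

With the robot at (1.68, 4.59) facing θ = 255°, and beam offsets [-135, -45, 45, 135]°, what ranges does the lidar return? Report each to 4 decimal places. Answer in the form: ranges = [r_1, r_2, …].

beam 1: φ=-135°, α=120°
  cosα=-0.5000 sinα=0.8660 | (1,4) | tMaxX 1.3600 tMaxY 0.4734 | tΔX 2.0000 tΔY 1.1547
    t=0.4734 [y] (1,5)
    t=1.3600 [x] (0,5) — stop
  → r_1 = 1.3600
beam 2: φ=-45°, α=210°
  cosα=-0.8660 sinα=-0.5000 | (1,4) | tMaxX 0.7852 tMaxY 1.1800 | tΔX 1.1547 tΔY 2.0000
    t=0.7852 [x] (0,4) — stop
  → r_2 = 0.7852
beam 3: φ=45°, α=300°
  cosα=0.5000 sinα=-0.8660 | (1,4) | tMaxX 0.6400 tMaxY 0.6813 | tΔX 2.0000 tΔY 1.1547
    t=0.6400 [x] (2,4) — stop
  → r_3 = 0.6400
beam 4: φ=135°, α=30°
  cosα=0.8660 sinα=0.5000 | (1,4) | tMaxX 0.3695 tMaxY 0.8200 | tΔX 1.1547 tΔY 2.0000
    t=0.3695 [x] (2,4) — stop
  → r_4 = 0.3695

ranges = [1.3600, 0.7852, 0.6400, 0.3695]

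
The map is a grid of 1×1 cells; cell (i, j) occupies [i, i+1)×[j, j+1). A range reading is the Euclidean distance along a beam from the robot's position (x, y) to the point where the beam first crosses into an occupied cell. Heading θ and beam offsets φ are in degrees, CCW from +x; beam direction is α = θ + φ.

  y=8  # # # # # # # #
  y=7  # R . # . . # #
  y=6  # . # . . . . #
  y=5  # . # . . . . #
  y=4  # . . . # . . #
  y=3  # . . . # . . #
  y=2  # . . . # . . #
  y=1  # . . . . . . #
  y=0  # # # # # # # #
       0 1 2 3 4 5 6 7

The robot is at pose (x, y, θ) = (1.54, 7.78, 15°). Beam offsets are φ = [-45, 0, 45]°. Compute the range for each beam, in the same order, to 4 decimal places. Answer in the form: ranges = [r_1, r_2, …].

beam 1: φ=-45°, α=330°
  direction (0.8660, -0.5000); cell (1,7); t to first gridline: x 0.5312, y 1.5600 (then +1.1547 / +2.0000)
    (2,7) via x @ 0.5312
    (2,6) via y @ 1.5600  # hit
  → r_1 = 1.5600
beam 2: φ=0°, α=15°
  direction (0.9659, 0.2588); cell (1,7); t to first gridline: x 0.4762, y 0.8500 (then +1.0353 / +3.8637)
    (2,7) via x @ 0.4762
    (2,8) via y @ 0.8500  # hit
  → r_2 = 0.8500
beam 3: φ=45°, α=60°
  direction (0.5000, 0.8660); cell (1,7); t to first gridline: x 0.9200, y 0.2540 (then +2.0000 / +1.1547)
    (1,8) via y @ 0.2540  # hit
  → r_3 = 0.2540

ranges = [1.5600, 0.8500, 0.2540]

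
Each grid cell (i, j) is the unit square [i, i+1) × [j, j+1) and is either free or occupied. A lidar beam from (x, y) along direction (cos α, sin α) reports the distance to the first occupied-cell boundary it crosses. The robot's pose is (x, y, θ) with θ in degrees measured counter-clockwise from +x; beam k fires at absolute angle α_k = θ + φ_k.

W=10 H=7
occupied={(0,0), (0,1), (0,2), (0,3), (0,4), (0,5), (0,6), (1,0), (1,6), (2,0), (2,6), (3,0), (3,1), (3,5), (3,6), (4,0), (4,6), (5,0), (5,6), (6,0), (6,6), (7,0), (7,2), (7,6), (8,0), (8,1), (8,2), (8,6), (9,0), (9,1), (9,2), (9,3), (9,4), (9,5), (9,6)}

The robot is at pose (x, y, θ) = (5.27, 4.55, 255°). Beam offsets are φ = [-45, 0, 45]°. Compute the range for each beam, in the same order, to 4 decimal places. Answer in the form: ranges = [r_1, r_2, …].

ranges = [4.9306, 3.6752, 4.0992]

beam 1: φ=-45°, α=210°
  dir = (cos 210°, sin 210°) = (-0.8660, -0.5000); from cell (5,4)
  next x-line at t=0.3118, next y-line at t=1.1000; Δt_x=1.1547, Δt_y=2.0000
    x: enter (4,4) at t=0.3118
    y: enter (4,3) at t=1.1000
    x: enter (3,3) at t=1.4665
    x: enter (2,3) at t=2.6212
    y: enter (2,2) at t=3.1000
    x: enter (1,2) at t=3.7759
    x: enter (0,2) at t=4.9306 ← occupied
  → r_1 = 4.9306
beam 2: φ=0°, α=255°
  dir = (cos 255°, sin 255°) = (-0.2588, -0.9659); from cell (5,4)
  next x-line at t=1.0432, next y-line at t=0.5694; Δt_x=3.8637, Δt_y=1.0353
    y: enter (5,3) at t=0.5694
    x: enter (4,3) at t=1.0432
    y: enter (4,2) at t=1.6047
    y: enter (4,1) at t=2.6400
    y: enter (4,0) at t=3.6752 ← occupied
  → r_2 = 3.6752
beam 3: φ=45°, α=300°
  dir = (cos 300°, sin 300°) = (0.5000, -0.8660); from cell (5,4)
  next x-line at t=1.4600, next y-line at t=0.6351; Δt_x=2.0000, Δt_y=1.1547
    y: enter (5,3) at t=0.6351
    x: enter (6,3) at t=1.4600
    y: enter (6,2) at t=1.7898
    y: enter (6,1) at t=2.9445
    x: enter (7,1) at t=3.4600
    y: enter (7,0) at t=4.0992 ← occupied
  → r_3 = 4.0992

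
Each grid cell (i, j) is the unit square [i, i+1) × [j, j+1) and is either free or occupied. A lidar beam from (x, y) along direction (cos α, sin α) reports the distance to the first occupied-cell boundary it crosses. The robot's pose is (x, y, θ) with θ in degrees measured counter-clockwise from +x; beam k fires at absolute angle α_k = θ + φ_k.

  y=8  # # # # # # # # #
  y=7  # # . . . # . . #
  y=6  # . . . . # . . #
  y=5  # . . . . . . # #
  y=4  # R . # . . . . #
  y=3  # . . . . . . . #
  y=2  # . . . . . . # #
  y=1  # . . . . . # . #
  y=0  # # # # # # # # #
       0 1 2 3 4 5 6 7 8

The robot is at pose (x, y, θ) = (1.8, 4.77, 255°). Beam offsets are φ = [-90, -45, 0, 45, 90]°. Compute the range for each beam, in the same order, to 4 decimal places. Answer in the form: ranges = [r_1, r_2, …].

ranges = [0.8282, 0.9238, 3.0910, 4.3532, 1.2423]

beam 1: φ=-90°, α=165°
  cosα=-0.9659 sinα=0.2588 | (1,4) | tMaxX 0.8282 tMaxY 0.8887 | tΔX 1.0353 tΔY 3.8637
    t=0.8282 [x] (0,4) — stop
  → r_1 = 0.8282
beam 2: φ=-45°, α=210°
  cosα=-0.8660 sinα=-0.5000 | (1,4) | tMaxX 0.9238 tMaxY 1.5400 | tΔX 1.1547 tΔY 2.0000
    t=0.9238 [x] (0,4) — stop
  → r_2 = 0.9238
beam 3: φ=0°, α=255°
  cosα=-0.2588 sinα=-0.9659 | (1,4) | tMaxX 3.0910 tMaxY 0.7972 | tΔX 3.8637 tΔY 1.0353
    t=0.7972 [y] (1,3)
    t=1.8324 [y] (1,2)
    t=2.8677 [y] (1,1)
    t=3.0910 [x] (0,1) — stop
  → r_3 = 3.0910
beam 4: φ=45°, α=300°
  cosα=0.5000 sinα=-0.8660 | (1,4) | tMaxX 0.4000 tMaxY 0.8891 | tΔX 2.0000 tΔY 1.1547
    t=0.4000 [x] (2,4)
    t=0.8891 [y] (2,3)
    t=2.0438 [y] (2,2)
    t=2.4000 [x] (3,2)
    t=3.1985 [y] (3,1)
    t=4.3532 [y] (3,0) — stop
  → r_4 = 4.3532
beam 5: φ=90°, α=345°
  cosα=0.9659 sinα=-0.2588 | (1,4) | tMaxX 0.2071 tMaxY 2.9751 | tΔX 1.0353 tΔY 3.8637
    t=0.2071 [x] (2,4)
    t=1.2423 [x] (3,4) — stop
  → r_5 = 1.2423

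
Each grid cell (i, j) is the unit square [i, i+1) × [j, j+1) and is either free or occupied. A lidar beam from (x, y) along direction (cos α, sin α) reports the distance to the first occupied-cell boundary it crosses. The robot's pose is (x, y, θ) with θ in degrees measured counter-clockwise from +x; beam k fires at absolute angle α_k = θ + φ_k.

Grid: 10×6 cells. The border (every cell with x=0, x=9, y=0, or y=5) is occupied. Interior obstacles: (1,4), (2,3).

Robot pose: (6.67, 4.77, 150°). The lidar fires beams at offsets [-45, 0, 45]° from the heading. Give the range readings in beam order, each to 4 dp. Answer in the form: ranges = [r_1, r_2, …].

ranges = [0.2381, 0.4600, 3.7995]

beam 1: φ=-45°, α=105°
  dir = (cos 105°, sin 105°) = (-0.2588, 0.9659); from cell (6,4)
  next x-line at t=2.5887, next y-line at t=0.2381; Δt_x=3.8637, Δt_y=1.0353
    y: enter (6,5) at t=0.2381 ← occupied
  → r_1 = 0.2381
beam 2: φ=0°, α=150°
  dir = (cos 150°, sin 150°) = (-0.8660, 0.5000); from cell (6,4)
  next x-line at t=0.7736, next y-line at t=0.4600; Δt_x=1.1547, Δt_y=2.0000
    y: enter (6,5) at t=0.4600 ← occupied
  → r_2 = 0.4600
beam 3: φ=45°, α=195°
  dir = (cos 195°, sin 195°) = (-0.9659, -0.2588); from cell (6,4)
  next x-line at t=0.6936, next y-line at t=2.9751; Δt_x=1.0353, Δt_y=3.8637
    x: enter (5,4) at t=0.6936
    x: enter (4,4) at t=1.7289
    x: enter (3,4) at t=2.7642
    y: enter (3,3) at t=2.9751
    x: enter (2,3) at t=3.7995 ← occupied
  → r_3 = 3.7995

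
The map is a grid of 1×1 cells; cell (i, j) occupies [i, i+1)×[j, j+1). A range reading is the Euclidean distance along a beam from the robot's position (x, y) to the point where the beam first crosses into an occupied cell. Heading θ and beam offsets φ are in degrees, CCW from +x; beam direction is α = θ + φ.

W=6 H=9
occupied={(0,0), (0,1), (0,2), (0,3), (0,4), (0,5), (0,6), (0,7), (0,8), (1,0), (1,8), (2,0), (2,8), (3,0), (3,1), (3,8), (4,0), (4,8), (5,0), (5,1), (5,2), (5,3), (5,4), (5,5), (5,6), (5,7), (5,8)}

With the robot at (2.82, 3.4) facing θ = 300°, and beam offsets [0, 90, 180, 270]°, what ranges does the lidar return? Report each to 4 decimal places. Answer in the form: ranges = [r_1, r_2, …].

ranges = [1.6166, 2.5172, 3.6400, 2.1016]

beam 1: φ=0°, α=300°
  d=(0.5000,-0.8660)  start (2,3)  tX=0.3600 tY=0.4619  stride 1/|dx|=2.0000 1/|dy|=1.1547
    cross x-line → (3,3), t=0.3600
    cross y-line → (3,2), t=0.4619
    cross y-line → (3,1), t=1.6166 (wall)
  → r_1 = 1.6166
beam 2: φ=90°, α=30°
  d=(0.8660,0.5000)  start (2,3)  tX=0.2078 tY=1.2000  stride 1/|dx|=1.1547 1/|dy|=2.0000
    cross x-line → (3,3), t=0.2078
    cross y-line → (3,4), t=1.2000
    cross x-line → (4,4), t=1.3625
    cross x-line → (5,4), t=2.5172 (wall)
  → r_2 = 2.5172
beam 3: φ=180°, α=120°
  d=(-0.5000,0.8660)  start (2,3)  tX=1.6400 tY=0.6928  stride 1/|dx|=2.0000 1/|dy|=1.1547
    cross y-line → (2,4), t=0.6928
    cross x-line → (1,4), t=1.6400
    cross y-line → (1,5), t=1.8475
    cross y-line → (1,6), t=3.0022
    cross x-line → (0,6), t=3.6400 (wall)
  → r_3 = 3.6400
beam 4: φ=270°, α=210°
  d=(-0.8660,-0.5000)  start (2,3)  tX=0.9469 tY=0.8000  stride 1/|dx|=1.1547 1/|dy|=2.0000
    cross y-line → (2,2), t=0.8000
    cross x-line → (1,2), t=0.9469
    cross x-line → (0,2), t=2.1016 (wall)
  → r_4 = 2.1016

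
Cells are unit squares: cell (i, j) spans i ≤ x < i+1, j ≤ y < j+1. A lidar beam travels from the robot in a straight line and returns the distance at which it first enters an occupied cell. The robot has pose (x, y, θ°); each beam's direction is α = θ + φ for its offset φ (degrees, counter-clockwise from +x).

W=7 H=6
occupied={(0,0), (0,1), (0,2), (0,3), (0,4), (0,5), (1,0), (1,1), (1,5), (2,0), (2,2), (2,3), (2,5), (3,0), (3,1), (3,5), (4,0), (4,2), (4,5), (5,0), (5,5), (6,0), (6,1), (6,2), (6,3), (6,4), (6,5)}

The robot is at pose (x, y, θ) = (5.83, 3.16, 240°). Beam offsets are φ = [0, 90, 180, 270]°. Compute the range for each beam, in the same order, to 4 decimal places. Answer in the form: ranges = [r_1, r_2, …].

ranges = [2.4942, 0.1963, 0.3400, 3.6800]

beam 1: φ=0°, α=240°
  d=(-0.5000,-0.8660)  start (5,3)  tX=1.6600 tY=0.1848  stride 1/|dx|=2.0000 1/|dy|=1.1547
    cross y-line → (5,2), t=0.1848
    cross y-line → (5,1), t=1.3395
    cross x-line → (4,1), t=1.6600
    cross y-line → (4,0), t=2.4942 (wall)
  → r_1 = 2.4942
beam 2: φ=90°, α=330°
  d=(0.8660,-0.5000)  start (5,3)  tX=0.1963 tY=0.3200  stride 1/|dx|=1.1547 1/|dy|=2.0000
    cross x-line → (6,3), t=0.1963 (wall)
  → r_2 = 0.1963
beam 3: φ=180°, α=60°
  d=(0.5000,0.8660)  start (5,3)  tX=0.3400 tY=0.9699  stride 1/|dx|=2.0000 1/|dy|=1.1547
    cross x-line → (6,3), t=0.3400 (wall)
  → r_3 = 0.3400
beam 4: φ=270°, α=150°
  d=(-0.8660,0.5000)  start (5,3)  tX=0.9584 tY=1.6800  stride 1/|dx|=1.1547 1/|dy|=2.0000
    cross x-line → (4,3), t=0.9584
    cross y-line → (4,4), t=1.6800
    cross x-line → (3,4), t=2.1131
    cross x-line → (2,4), t=3.2678
    cross y-line → (2,5), t=3.6800 (wall)
  → r_4 = 3.6800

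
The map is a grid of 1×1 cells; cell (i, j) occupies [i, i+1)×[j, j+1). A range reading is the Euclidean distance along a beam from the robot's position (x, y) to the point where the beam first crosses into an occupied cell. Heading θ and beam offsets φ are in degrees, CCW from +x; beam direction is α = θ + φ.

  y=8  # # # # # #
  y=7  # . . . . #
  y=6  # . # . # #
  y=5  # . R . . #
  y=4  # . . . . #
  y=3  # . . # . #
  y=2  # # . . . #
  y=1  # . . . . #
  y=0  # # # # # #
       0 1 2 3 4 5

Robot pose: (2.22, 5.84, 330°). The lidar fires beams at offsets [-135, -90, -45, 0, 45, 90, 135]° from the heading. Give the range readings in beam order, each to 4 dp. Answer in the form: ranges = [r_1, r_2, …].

beam 1: φ=-135°, α=195°
  cosα=-0.9659 sinα=-0.2588 | (2,5) | tMaxX 0.2278 tMaxY 3.2455 | tΔX 1.0353 tΔY 3.8637
    t=0.2278 [x] (1,5)
    t=1.2630 [x] (0,5) — stop
  → r_1 = 1.2630
beam 2: φ=-90°, α=240°
  cosα=-0.5000 sinα=-0.8660 | (2,5) | tMaxX 0.4400 tMaxY 0.9699 | tΔX 2.0000 tΔY 1.1547
    t=0.4400 [x] (1,5)
    t=0.9699 [y] (1,4)
    t=2.1246 [y] (1,3)
    t=2.4400 [x] (0,3) — stop
  → r_2 = 2.4400
beam 3: φ=-45°, α=285°
  cosα=0.2588 sinα=-0.9659 | (2,5) | tMaxX 3.0137 tMaxY 0.8696 | tΔX 3.8637 tΔY 1.0353
    t=0.8696 [y] (2,4)
    t=1.9049 [y] (2,3)
    t=2.9402 [y] (2,2)
    t=3.0137 [x] (3,2)
    t=3.9755 [y] (3,1)
    t=5.0107 [y] (3,0) — stop
  → r_3 = 5.0107
beam 4: φ=0°, α=330°
  cosα=0.8660 sinα=-0.5000 | (2,5) | tMaxX 0.9007 tMaxY 1.6800 | tΔX 1.1547 tΔY 2.0000
    t=0.9007 [x] (3,5)
    t=1.6800 [y] (3,4)
    t=2.0554 [x] (4,4)
    t=3.2101 [x] (5,4) — stop
  → r_4 = 3.2101
beam 5: φ=45°, α=15°
  cosα=0.9659 sinα=0.2588 | (2,5) | tMaxX 0.8075 tMaxY 0.6182 | tΔX 1.0353 tΔY 3.8637
    t=0.6182 [y] (2,6) — stop
  → r_5 = 0.6182
beam 6: φ=90°, α=60°
  cosα=0.5000 sinα=0.8660 | (2,5) | tMaxX 1.5600 tMaxY 0.1848 | tΔX 2.0000 tΔY 1.1547
    t=0.1848 [y] (2,6) — stop
  → r_6 = 0.1848
beam 7: φ=135°, α=105°
  cosα=-0.2588 sinα=0.9659 | (2,5) | tMaxX 0.8500 tMaxY 0.1656 | tΔX 3.8637 tΔY 1.0353
    t=0.1656 [y] (2,6) — stop
  → r_7 = 0.1656

ranges = [1.2630, 2.4400, 5.0107, 3.2101, 0.6182, 0.1848, 0.1656]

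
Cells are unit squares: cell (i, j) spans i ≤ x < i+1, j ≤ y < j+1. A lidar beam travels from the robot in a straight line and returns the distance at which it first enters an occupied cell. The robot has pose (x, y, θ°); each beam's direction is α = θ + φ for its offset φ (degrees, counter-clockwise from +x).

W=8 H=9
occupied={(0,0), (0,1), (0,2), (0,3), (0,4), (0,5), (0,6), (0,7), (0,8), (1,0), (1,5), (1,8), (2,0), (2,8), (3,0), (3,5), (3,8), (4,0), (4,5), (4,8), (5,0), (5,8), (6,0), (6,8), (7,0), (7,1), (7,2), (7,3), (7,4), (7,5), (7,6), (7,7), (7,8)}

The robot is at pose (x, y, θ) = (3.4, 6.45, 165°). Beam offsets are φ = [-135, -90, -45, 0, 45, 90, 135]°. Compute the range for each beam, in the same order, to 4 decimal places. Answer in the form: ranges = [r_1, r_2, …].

ranges = [3.1000, 1.6047, 1.7898, 2.4847, 1.6166, 0.4659, 0.5196]

beam 1: φ=-135°, α=30°
  dir = (cos 30°, sin 30°) = (0.8660, 0.5000); from cell (3,6)
  next x-line at t=0.6928, next y-line at t=1.1000; Δt_x=1.1547, Δt_y=2.0000
    x: enter (4,6) at t=0.6928
    y: enter (4,7) at t=1.1000
    x: enter (5,7) at t=1.8475
    x: enter (6,7) at t=3.0022
    y: enter (6,8) at t=3.1000 ← occupied
  → r_1 = 3.1000
beam 2: φ=-90°, α=75°
  dir = (cos 75°, sin 75°) = (0.2588, 0.9659); from cell (3,6)
  next x-line at t=2.3182, next y-line at t=0.5694; Δt_x=3.8637, Δt_y=1.0353
    y: enter (3,7) at t=0.5694
    y: enter (3,8) at t=1.6047 ← occupied
  → r_2 = 1.6047
beam 3: φ=-45°, α=120°
  dir = (cos 120°, sin 120°) = (-0.5000, 0.8660); from cell (3,6)
  next x-line at t=0.8000, next y-line at t=0.6351; Δt_x=2.0000, Δt_y=1.1547
    y: enter (3,7) at t=0.6351
    x: enter (2,7) at t=0.8000
    y: enter (2,8) at t=1.7898 ← occupied
  → r_3 = 1.7898
beam 4: φ=0°, α=165°
  dir = (cos 165°, sin 165°) = (-0.9659, 0.2588); from cell (3,6)
  next x-line at t=0.4141, next y-line at t=2.1250; Δt_x=1.0353, Δt_y=3.8637
    x: enter (2,6) at t=0.4141
    x: enter (1,6) at t=1.4494
    y: enter (1,7) at t=2.1250
    x: enter (0,7) at t=2.4847 ← occupied
  → r_4 = 2.4847
beam 5: φ=45°, α=210°
  dir = (cos 210°, sin 210°) = (-0.8660, -0.5000); from cell (3,6)
  next x-line at t=0.4619, next y-line at t=0.9000; Δt_x=1.1547, Δt_y=2.0000
    x: enter (2,6) at t=0.4619
    y: enter (2,5) at t=0.9000
    x: enter (1,5) at t=1.6166 ← occupied
  → r_5 = 1.6166
beam 6: φ=90°, α=255°
  dir = (cos 255°, sin 255°) = (-0.2588, -0.9659); from cell (3,6)
  next x-line at t=1.5455, next y-line at t=0.4659; Δt_x=3.8637, Δt_y=1.0353
    y: enter (3,5) at t=0.4659 ← occupied
  → r_6 = 0.4659
beam 7: φ=135°, α=300°
  dir = (cos 300°, sin 300°) = (0.5000, -0.8660); from cell (3,6)
  next x-line at t=1.2000, next y-line at t=0.5196; Δt_x=2.0000, Δt_y=1.1547
    y: enter (3,5) at t=0.5196 ← occupied
  → r_7 = 0.5196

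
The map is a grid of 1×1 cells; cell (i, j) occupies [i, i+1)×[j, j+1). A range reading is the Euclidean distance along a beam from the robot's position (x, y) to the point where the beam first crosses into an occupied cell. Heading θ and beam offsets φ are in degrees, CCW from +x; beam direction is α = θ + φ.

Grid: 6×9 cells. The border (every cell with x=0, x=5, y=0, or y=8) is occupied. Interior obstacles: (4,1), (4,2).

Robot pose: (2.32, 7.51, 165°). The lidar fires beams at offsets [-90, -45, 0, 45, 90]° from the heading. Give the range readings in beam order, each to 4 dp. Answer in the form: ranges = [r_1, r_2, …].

ranges = [0.5073, 0.5658, 1.3666, 1.5242, 5.1001]

beam 1: φ=-90°, α=75°
  cosα=0.2588 sinα=0.9659 | (2,7) | tMaxX 2.6273 tMaxY 0.5073 | tΔX 3.8637 tΔY 1.0353
    t=0.5073 [y] (2,8) — stop
  → r_1 = 0.5073
beam 2: φ=-45°, α=120°
  cosα=-0.5000 sinα=0.8660 | (2,7) | tMaxX 0.6400 tMaxY 0.5658 | tΔX 2.0000 tΔY 1.1547
    t=0.5658 [y] (2,8) — stop
  → r_2 = 0.5658
beam 3: φ=0°, α=165°
  cosα=-0.9659 sinα=0.2588 | (2,7) | tMaxX 0.3313 tMaxY 1.8932 | tΔX 1.0353 tΔY 3.8637
    t=0.3313 [x] (1,7)
    t=1.3666 [x] (0,7) — stop
  → r_3 = 1.3666
beam 4: φ=45°, α=210°
  cosα=-0.8660 sinα=-0.5000 | (2,7) | tMaxX 0.3695 tMaxY 1.0200 | tΔX 1.1547 tΔY 2.0000
    t=0.3695 [x] (1,7)
    t=1.0200 [y] (1,6)
    t=1.5242 [x] (0,6) — stop
  → r_4 = 1.5242
beam 5: φ=90°, α=255°
  cosα=-0.2588 sinα=-0.9659 | (2,7) | tMaxX 1.2364 tMaxY 0.5280 | tΔX 3.8637 tΔY 1.0353
    t=0.5280 [y] (2,6)
    t=1.2364 [x] (1,6)
    t=1.5633 [y] (1,5)
    t=2.5985 [y] (1,4)
    t=3.6338 [y] (1,3)
    t=4.6691 [y] (1,2)
    t=5.1001 [x] (0,2) — stop
  → r_5 = 5.1001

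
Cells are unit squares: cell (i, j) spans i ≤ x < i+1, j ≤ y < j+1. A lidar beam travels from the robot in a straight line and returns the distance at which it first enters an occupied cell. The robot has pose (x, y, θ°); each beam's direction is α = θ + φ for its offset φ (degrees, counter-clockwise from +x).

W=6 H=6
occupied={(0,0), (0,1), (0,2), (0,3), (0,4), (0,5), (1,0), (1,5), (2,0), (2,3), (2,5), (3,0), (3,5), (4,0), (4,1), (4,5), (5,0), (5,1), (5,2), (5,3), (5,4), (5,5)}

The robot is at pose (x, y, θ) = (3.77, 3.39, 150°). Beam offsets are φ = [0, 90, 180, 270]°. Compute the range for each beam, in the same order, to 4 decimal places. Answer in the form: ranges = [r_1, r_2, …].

ranges = [0.8891, 2.7597, 1.4203, 1.8591]

beam 1: φ=0°, α=150°
  d=(-0.8660,0.5000)  start (3,3)  tX=0.8891 tY=1.2200  stride 1/|dx|=1.1547 1/|dy|=2.0000
    cross x-line → (2,3), t=0.8891 (wall)
  → r_1 = 0.8891
beam 2: φ=90°, α=240°
  d=(-0.5000,-0.8660)  start (3,3)  tX=1.5400 tY=0.4503  stride 1/|dx|=2.0000 1/|dy|=1.1547
    cross y-line → (3,2), t=0.4503
    cross x-line → (2,2), t=1.5400
    cross y-line → (2,1), t=1.6050
    cross y-line → (2,0), t=2.7597 (wall)
  → r_2 = 2.7597
beam 3: φ=180°, α=330°
  d=(0.8660,-0.5000)  start (3,3)  tX=0.2656 tY=0.7800  stride 1/|dx|=1.1547 1/|dy|=2.0000
    cross x-line → (4,3), t=0.2656
    cross y-line → (4,2), t=0.7800
    cross x-line → (5,2), t=1.4203 (wall)
  → r_3 = 1.4203
beam 4: φ=270°, α=60°
  d=(0.5000,0.8660)  start (3,3)  tX=0.4600 tY=0.7044  stride 1/|dx|=2.0000 1/|dy|=1.1547
    cross x-line → (4,3), t=0.4600
    cross y-line → (4,4), t=0.7044
    cross y-line → (4,5), t=1.8591 (wall)
  → r_4 = 1.8591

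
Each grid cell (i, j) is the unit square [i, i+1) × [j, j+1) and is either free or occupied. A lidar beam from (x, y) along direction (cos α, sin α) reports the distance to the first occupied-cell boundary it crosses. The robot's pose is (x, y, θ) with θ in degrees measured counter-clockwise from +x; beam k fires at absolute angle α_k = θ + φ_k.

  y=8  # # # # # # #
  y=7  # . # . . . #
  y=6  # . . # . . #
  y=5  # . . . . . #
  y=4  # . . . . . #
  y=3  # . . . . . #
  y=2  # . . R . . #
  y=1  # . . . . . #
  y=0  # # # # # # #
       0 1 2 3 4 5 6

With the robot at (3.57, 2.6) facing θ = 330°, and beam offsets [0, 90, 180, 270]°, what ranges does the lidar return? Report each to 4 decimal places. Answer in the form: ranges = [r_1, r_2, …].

beam 1: φ=0°, α=330°
  d=(0.8660,-0.5000)  start (3,2)  tX=0.4965 tY=1.2000  stride 1/|dx|=1.1547 1/|dy|=2.0000
    cross x-line → (4,2), t=0.4965
    cross y-line → (4,1), t=1.2000
    cross x-line → (5,1), t=1.6512
    cross x-line → (6,1), t=2.8059 (wall)
  → r_1 = 2.8059
beam 2: φ=90°, α=60°
  d=(0.5000,0.8660)  start (3,2)  tX=0.8600 tY=0.4619  stride 1/|dx|=2.0000 1/|dy|=1.1547
    cross y-line → (3,3), t=0.4619
    cross x-line → (4,3), t=0.8600
    cross y-line → (4,4), t=1.6166
    cross y-line → (4,5), t=2.7713
    cross x-line → (5,5), t=2.8600
    cross y-line → (5,6), t=3.9260
    cross x-line → (6,6), t=4.8600 (wall)
  → r_2 = 4.8600
beam 3: φ=180°, α=150°
  d=(-0.8660,0.5000)  start (3,2)  tX=0.6582 tY=0.8000  stride 1/|dx|=1.1547 1/|dy|=2.0000
    cross x-line → (2,2), t=0.6582
    cross y-line → (2,3), t=0.8000
    cross x-line → (1,3), t=1.8129
    cross y-line → (1,4), t=2.8000
    cross x-line → (0,4), t=2.9676 (wall)
  → r_3 = 2.9676
beam 4: φ=270°, α=240°
  d=(-0.5000,-0.8660)  start (3,2)  tX=1.1400 tY=0.6928  stride 1/|dx|=2.0000 1/|dy|=1.1547
    cross y-line → (3,1), t=0.6928
    cross x-line → (2,1), t=1.1400
    cross y-line → (2,0), t=1.8475 (wall)
  → r_4 = 1.8475

ranges = [2.8059, 4.8600, 2.9676, 1.8475]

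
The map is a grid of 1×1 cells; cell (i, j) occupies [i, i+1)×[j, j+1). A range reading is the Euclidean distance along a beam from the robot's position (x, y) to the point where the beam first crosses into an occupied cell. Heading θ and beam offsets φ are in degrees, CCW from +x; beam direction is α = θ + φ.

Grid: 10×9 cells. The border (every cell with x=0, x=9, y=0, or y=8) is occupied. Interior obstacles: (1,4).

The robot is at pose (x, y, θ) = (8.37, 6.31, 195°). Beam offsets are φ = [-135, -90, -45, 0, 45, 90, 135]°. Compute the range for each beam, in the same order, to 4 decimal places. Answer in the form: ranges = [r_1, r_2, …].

ranges = [1.2600, 1.7496, 3.3800, 6.5947, 6.1315, 2.4341, 0.7275]

beam 1: φ=-135°, α=60°
  direction (0.5000, 0.8660); cell (8,6); t to first gridline: x 1.2600, y 0.7967 (then +2.0000 / +1.1547)
    (8,7) via y @ 0.7967
    (9,7) via x @ 1.2600  # hit
  → r_1 = 1.2600
beam 2: φ=-90°, α=105°
  direction (-0.2588, 0.9659); cell (8,6); t to first gridline: x 1.4296, y 0.7143 (then +3.8637 / +1.0353)
    (8,7) via y @ 0.7143
    (7,7) via x @ 1.4296
    (7,8) via y @ 1.7496  # hit
  → r_2 = 1.7496
beam 3: φ=-45°, α=150°
  direction (-0.8660, 0.5000); cell (8,6); t to first gridline: x 0.4272, y 1.3800 (then +1.1547 / +2.0000)
    (7,6) via x @ 0.4272
    (7,7) via y @ 1.3800
    (6,7) via x @ 1.5819
    (5,7) via x @ 2.7366
    (5,8) via y @ 3.3800  # hit
  → r_3 = 3.3800
beam 4: φ=0°, α=195°
  direction (-0.9659, -0.2588); cell (8,6); t to first gridline: x 0.3831, y 1.1977 (then +1.0353 / +3.8637)
    (7,6) via x @ 0.3831
    (7,5) via y @ 1.1977
    (6,5) via x @ 1.4183
    (5,5) via x @ 2.4536
    (4,5) via x @ 3.4889
    (3,5) via x @ 4.5242
    (3,4) via y @ 5.0615
    (2,4) via x @ 5.5594
    (1,4) via x @ 6.5947  # hit
  → r_4 = 6.5947
beam 5: φ=45°, α=240°
  direction (-0.5000, -0.8660); cell (8,6); t to first gridline: x 0.7400, y 0.3580 (then +2.0000 / +1.1547)
    (8,5) via y @ 0.3580
    (7,5) via x @ 0.7400
    (7,4) via y @ 1.5127
    (7,3) via y @ 2.6674
    (6,3) via x @ 2.7400
    (6,2) via y @ 3.8221
    (5,2) via x @ 4.7400
    (5,1) via y @ 4.9768
    (5,0) via y @ 6.1315  # hit
  → r_5 = 6.1315
beam 6: φ=90°, α=285°
  direction (0.2588, -0.9659); cell (8,6); t to first gridline: x 2.4341, y 0.3209 (then +3.8637 / +1.0353)
    (8,5) via y @ 0.3209
    (8,4) via y @ 1.3562
    (8,3) via y @ 2.3915
    (9,3) via x @ 2.4341  # hit
  → r_6 = 2.4341
beam 7: φ=135°, α=330°
  direction (0.8660, -0.5000); cell (8,6); t to first gridline: x 0.7275, y 0.6200 (then +1.1547 / +2.0000)
    (8,5) via y @ 0.6200
    (9,5) via x @ 0.7275  # hit
  → r_7 = 0.7275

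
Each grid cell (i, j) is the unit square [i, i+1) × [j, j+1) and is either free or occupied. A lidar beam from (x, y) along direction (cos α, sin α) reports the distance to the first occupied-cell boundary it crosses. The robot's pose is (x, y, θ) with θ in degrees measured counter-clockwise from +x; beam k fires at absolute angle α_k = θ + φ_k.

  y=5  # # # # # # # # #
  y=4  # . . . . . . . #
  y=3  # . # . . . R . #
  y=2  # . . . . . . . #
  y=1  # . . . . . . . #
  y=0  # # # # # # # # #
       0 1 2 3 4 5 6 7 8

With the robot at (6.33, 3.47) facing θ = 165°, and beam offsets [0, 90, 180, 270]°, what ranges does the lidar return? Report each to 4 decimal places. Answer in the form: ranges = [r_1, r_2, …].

ranges = [5.5180, 2.5571, 1.7289, 1.5840]

beam 1: φ=0°, α=165°
  dir = (cos 165°, sin 165°) = (-0.9659, 0.2588); from cell (6,3)
  next x-line at t=0.3416, next y-line at t=2.0478; Δt_x=1.0353, Δt_y=3.8637
    x: enter (5,3) at t=0.3416
    x: enter (4,3) at t=1.3769
    y: enter (4,4) at t=2.0478
    x: enter (3,4) at t=2.4122
    x: enter (2,4) at t=3.4475
    x: enter (1,4) at t=4.4827
    x: enter (0,4) at t=5.5180 ← occupied
  → r_1 = 5.5180
beam 2: φ=90°, α=255°
  dir = (cos 255°, sin 255°) = (-0.2588, -0.9659); from cell (6,3)
  next x-line at t=1.2750, next y-line at t=0.4866; Δt_x=3.8637, Δt_y=1.0353
    y: enter (6,2) at t=0.4866
    x: enter (5,2) at t=1.2750
    y: enter (5,1) at t=1.5219
    y: enter (5,0) at t=2.5571 ← occupied
  → r_2 = 2.5571
beam 3: φ=180°, α=345°
  dir = (cos 345°, sin 345°) = (0.9659, -0.2588); from cell (6,3)
  next x-line at t=0.6936, next y-line at t=1.8159; Δt_x=1.0353, Δt_y=3.8637
    x: enter (7,3) at t=0.6936
    x: enter (8,3) at t=1.7289 ← occupied
  → r_3 = 1.7289
beam 4: φ=270°, α=75°
  dir = (cos 75°, sin 75°) = (0.2588, 0.9659); from cell (6,3)
  next x-line at t=2.5887, next y-line at t=0.5487; Δt_x=3.8637, Δt_y=1.0353
    y: enter (6,4) at t=0.5487
    y: enter (6,5) at t=1.5840 ← occupied
  → r_4 = 1.5840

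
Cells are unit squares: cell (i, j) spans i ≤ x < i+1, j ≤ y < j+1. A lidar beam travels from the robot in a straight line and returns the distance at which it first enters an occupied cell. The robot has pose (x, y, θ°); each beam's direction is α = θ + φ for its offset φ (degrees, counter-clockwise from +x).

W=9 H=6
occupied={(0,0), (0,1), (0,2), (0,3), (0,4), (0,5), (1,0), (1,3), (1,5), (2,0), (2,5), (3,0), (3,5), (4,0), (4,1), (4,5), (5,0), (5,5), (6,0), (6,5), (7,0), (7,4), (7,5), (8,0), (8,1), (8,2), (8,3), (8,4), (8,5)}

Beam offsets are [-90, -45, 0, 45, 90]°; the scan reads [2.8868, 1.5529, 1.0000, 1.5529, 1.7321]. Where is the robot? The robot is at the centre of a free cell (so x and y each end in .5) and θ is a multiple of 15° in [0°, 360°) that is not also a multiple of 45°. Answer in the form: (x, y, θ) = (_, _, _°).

(x, y, θ) = (6.5, 3.5, 30°)

Candidates: 25 free-cell centres × 16 headings = 400 poses. Raycast each; keep the one whose scan matches to 4 dp.
  (1.5, 1.5, 285°): beam 1 = 0.5176 ≠ 2.8868 ✗
  (2.5, 3.5, 105°): beam 1 = 4.6587 ≠ 2.8868 ✗
  (5.5, 1.5, 240°): beam 1 = 0.5774 ≠ 2.8868 ✗
  …
  (6.5, 3.5, 30°): r_1=2.8868, r_2=1.5529, r_3=1.0000, r_4=1.5529, r_5=1.7321 — all match ✓
Only this pose fits every beam.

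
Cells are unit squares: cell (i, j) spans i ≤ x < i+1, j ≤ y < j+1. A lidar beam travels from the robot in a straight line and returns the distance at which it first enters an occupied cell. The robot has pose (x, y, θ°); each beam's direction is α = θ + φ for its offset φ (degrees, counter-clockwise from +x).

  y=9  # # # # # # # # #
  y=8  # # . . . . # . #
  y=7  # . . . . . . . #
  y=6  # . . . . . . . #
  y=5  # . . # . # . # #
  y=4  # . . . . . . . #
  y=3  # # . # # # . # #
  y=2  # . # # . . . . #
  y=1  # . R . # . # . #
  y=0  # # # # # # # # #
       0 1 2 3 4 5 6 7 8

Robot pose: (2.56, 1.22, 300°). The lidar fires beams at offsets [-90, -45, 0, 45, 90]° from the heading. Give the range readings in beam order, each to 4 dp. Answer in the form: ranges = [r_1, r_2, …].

ranges = [0.4400, 0.2278, 0.2540, 0.8500, 1.5600]

beam 1: φ=-90°, α=210°
  dir = (cos 210°, sin 210°) = (-0.8660, -0.5000); from cell (2,1)
  next x-line at t=0.6466, next y-line at t=0.4400; Δt_x=1.1547, Δt_y=2.0000
    y: enter (2,0) at t=0.4400 ← occupied
  → r_1 = 0.4400
beam 2: φ=-45°, α=255°
  dir = (cos 255°, sin 255°) = (-0.2588, -0.9659); from cell (2,1)
  next x-line at t=2.1637, next y-line at t=0.2278; Δt_x=3.8637, Δt_y=1.0353
    y: enter (2,0) at t=0.2278 ← occupied
  → r_2 = 0.2278
beam 3: φ=0°, α=300°
  dir = (cos 300°, sin 300°) = (0.5000, -0.8660); from cell (2,1)
  next x-line at t=0.8800, next y-line at t=0.2540; Δt_x=2.0000, Δt_y=1.1547
    y: enter (2,0) at t=0.2540 ← occupied
  → r_3 = 0.2540
beam 4: φ=45°, α=345°
  dir = (cos 345°, sin 345°) = (0.9659, -0.2588); from cell (2,1)
  next x-line at t=0.4555, next y-line at t=0.8500; Δt_x=1.0353, Δt_y=3.8637
    x: enter (3,1) at t=0.4555
    y: enter (3,0) at t=0.8500 ← occupied
  → r_4 = 0.8500
beam 5: φ=90°, α=30°
  dir = (cos 30°, sin 30°) = (0.8660, 0.5000); from cell (2,1)
  next x-line at t=0.5081, next y-line at t=1.5600; Δt_x=1.1547, Δt_y=2.0000
    x: enter (3,1) at t=0.5081
    y: enter (3,2) at t=1.5600 ← occupied
  → r_5 = 1.5600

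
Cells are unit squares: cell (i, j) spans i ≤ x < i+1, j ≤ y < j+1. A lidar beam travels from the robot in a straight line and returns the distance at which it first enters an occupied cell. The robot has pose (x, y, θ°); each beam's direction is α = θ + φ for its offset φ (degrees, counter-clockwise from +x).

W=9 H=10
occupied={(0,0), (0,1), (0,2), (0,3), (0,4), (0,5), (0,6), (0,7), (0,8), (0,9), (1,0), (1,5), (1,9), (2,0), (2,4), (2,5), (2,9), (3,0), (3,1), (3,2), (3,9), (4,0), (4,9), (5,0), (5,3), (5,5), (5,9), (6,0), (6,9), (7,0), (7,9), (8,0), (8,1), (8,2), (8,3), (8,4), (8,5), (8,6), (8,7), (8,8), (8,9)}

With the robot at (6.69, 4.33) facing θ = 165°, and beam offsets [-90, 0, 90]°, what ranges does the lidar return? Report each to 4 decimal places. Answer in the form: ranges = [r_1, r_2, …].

beam 1: φ=-90°, α=75°
  direction (0.2588, 0.9659); cell (6,4); t to first gridline: x 1.1977, y 0.6936 (then +3.8637 / +1.0353)
    (6,5) via y @ 0.6936
    (7,5) via x @ 1.1977
    (7,6) via y @ 1.7289
    (7,7) via y @ 2.7642
    (7,8) via y @ 3.7995
    (7,9) via y @ 4.8347  # hit
  → r_1 = 4.8347
beam 2: φ=0°, α=165°
  direction (-0.9659, 0.2588); cell (6,4); t to first gridline: x 0.7143, y 2.5887 (then +1.0353 / +3.8637)
    (5,4) via x @ 0.7143
    (4,4) via x @ 1.7496
    (4,5) via y @ 2.5887
    (3,5) via x @ 2.7849
    (2,5) via x @ 3.8202  # hit
  → r_2 = 3.8202
beam 3: φ=90°, α=255°
  direction (-0.2588, -0.9659); cell (6,4); t to first gridline: x 2.6660, y 0.3416 (then +3.8637 / +1.0353)
    (6,3) via y @ 0.3416
    (6,2) via y @ 1.3769
    (6,1) via y @ 2.4122
    (5,1) via x @ 2.6660
    (5,0) via y @ 3.4475  # hit
  → r_3 = 3.4475

ranges = [4.8347, 3.8202, 3.4475]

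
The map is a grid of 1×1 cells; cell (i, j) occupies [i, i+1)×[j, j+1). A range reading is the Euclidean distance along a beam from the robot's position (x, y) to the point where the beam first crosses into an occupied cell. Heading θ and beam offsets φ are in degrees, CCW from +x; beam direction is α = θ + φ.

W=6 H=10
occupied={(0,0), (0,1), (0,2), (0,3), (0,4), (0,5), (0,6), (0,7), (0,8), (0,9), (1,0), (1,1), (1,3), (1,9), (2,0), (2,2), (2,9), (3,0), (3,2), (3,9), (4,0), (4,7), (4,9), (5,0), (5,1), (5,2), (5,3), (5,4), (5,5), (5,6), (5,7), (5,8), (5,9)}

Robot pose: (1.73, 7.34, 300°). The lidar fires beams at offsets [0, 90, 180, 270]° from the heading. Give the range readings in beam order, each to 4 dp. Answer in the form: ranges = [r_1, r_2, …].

ranges = [6.5400, 3.3200, 1.4600, 0.8429]

beam 1: φ=0°, α=300°
  dir = (cos 300°, sin 300°) = (0.5000, -0.8660); from cell (1,7)
  next x-line at t=0.5400, next y-line at t=0.3926; Δt_x=2.0000, Δt_y=1.1547
    y: enter (1,6) at t=0.3926
    x: enter (2,6) at t=0.5400
    y: enter (2,5) at t=1.5473
    x: enter (3,5) at t=2.5400
    y: enter (3,4) at t=2.7020
    y: enter (3,3) at t=3.8567
    x: enter (4,3) at t=4.5400
    y: enter (4,2) at t=5.0114
    y: enter (4,1) at t=6.1661
    x: enter (5,1) at t=6.5400 ← occupied
  → r_1 = 6.5400
beam 2: φ=90°, α=30°
  dir = (cos 30°, sin 30°) = (0.8660, 0.5000); from cell (1,7)
  next x-line at t=0.3118, next y-line at t=1.3200; Δt_x=1.1547, Δt_y=2.0000
    x: enter (2,7) at t=0.3118
    y: enter (2,8) at t=1.3200
    x: enter (3,8) at t=1.4665
    x: enter (4,8) at t=2.6212
    y: enter (4,9) at t=3.3200 ← occupied
  → r_2 = 3.3200
beam 3: φ=180°, α=120°
  dir = (cos 120°, sin 120°) = (-0.5000, 0.8660); from cell (1,7)
  next x-line at t=1.4600, next y-line at t=0.7621; Δt_x=2.0000, Δt_y=1.1547
    y: enter (1,8) at t=0.7621
    x: enter (0,8) at t=1.4600 ← occupied
  → r_3 = 1.4600
beam 4: φ=270°, α=210°
  dir = (cos 210°, sin 210°) = (-0.8660, -0.5000); from cell (1,7)
  next x-line at t=0.8429, next y-line at t=0.6800; Δt_x=1.1547, Δt_y=2.0000
    y: enter (1,6) at t=0.6800
    x: enter (0,6) at t=0.8429 ← occupied
  → r_4 = 0.8429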